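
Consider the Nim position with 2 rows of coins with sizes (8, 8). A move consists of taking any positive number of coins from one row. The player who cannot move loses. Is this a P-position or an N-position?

Nim-sum: 8 ^ 8 = 0.
The nim-sum is 0, so this is a P-position: the player to move is in a losing position under optimal play.

P-position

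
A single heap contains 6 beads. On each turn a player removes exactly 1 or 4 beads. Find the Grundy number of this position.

1

Grundy values for subtraction set {1, 4}:
k:     0  1  2  3  4  5  6
g(k):  0  1  0  1  2  0  1
So g(6) = 1.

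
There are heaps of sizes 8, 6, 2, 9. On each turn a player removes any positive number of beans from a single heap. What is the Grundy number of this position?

5

Compute the nim-sum pairwise:
8 XOR 6 = 14
14 XOR 2 = 12
12 XOR 9 = 5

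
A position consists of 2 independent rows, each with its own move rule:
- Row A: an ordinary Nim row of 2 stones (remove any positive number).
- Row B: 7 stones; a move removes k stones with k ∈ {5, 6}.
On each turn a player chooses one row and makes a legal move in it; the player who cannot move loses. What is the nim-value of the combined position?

3

Row A is a plain Nim row of size 2, so its Grundy value is 2.
For row B, compute g(0), g(1), … with moves {5, 6}:
k:     0  1  2  3  4  5  6  7
g(k):  0  0  0  0  0  1  1  1
So g(7) = 1.
The value of a disjunctive sum is the nim-sum of the parts.
Combined value = 2 ⊕ 1 = 3.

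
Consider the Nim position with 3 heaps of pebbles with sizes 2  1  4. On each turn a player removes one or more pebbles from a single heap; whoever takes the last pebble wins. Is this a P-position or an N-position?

N-position

Nim-sum: 2 XOR 1 XOR 4 = 7.
The nim-sum is 7 ≠ 0, so this is an N-position: the player to move can win.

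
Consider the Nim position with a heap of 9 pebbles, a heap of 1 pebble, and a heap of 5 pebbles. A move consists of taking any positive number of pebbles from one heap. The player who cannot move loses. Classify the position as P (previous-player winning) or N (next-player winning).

N-position

Write each in binary and XOR column by column:
  1001  (9)
  0001  (1)
  0101  (5)
  ----
  1101  (13)
The nim-sum is 13 ≠ 0, so this is an N-position: the player to move can win.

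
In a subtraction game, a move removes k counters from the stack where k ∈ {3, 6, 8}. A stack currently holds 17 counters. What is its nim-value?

2

Build the Grundy sequence with g(k) = mex{g(k−s) : s ∈ {3, 6, 8}, s ≤ k}:
k:     0  1  2  3  4  5  6  7  8  9 10 11 12 13 14 15 16 17
g(k):  0  0  0  1  1  1  2  2  2  3  3  0  0  0  1  1  1  2
So g(17) = 2.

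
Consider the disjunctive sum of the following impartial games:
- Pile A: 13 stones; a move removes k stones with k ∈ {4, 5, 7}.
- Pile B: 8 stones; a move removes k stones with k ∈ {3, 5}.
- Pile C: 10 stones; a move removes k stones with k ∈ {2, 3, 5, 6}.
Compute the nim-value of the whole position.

For pile A, compute g(0), g(1), … with moves {4, 5, 7}:
g(0) = mex{} = 0
g(1) = mex{} = 0
g(2) = mex{} = 0
g(3) = mex{} = 0
g(4) = mex{0} = 1
g(5) = mex{0} = 1
g(6) = mex{0} = 1
g(7) = mex{0} = 1
g(8) = mex{0,1} = 2
g(9) = mex{0,1} = 2
g(10) = mex{0,1} = 2
g(11) = mex{1} = 0
g(12) = mex{1,2} = 0
g(13) = mex{1,2} = 0
So g(13) = 0.
Build the Grundy sequence for pile B with g(k) = mex{g(k−s) : s ∈ {3, 5}, s ≤ k}:
k:     0  1  2  3  4  5  6  7  8
g(k):  0  0  0  1  1  1  2  2  0
So g(8) = 0.
Grundy values for pile C (subtraction set {2, 3, 5, 6}):
k:     0  1  2  3  4  5  6  7  8  9 10
g(k):  0  0  1  1  2  2  3  3  0  0  1
So g(10) = 1.
The value of a disjunctive sum is the nim-sum of the parts.
Combined value = 0 XOR 0 XOR 1 = 1.

1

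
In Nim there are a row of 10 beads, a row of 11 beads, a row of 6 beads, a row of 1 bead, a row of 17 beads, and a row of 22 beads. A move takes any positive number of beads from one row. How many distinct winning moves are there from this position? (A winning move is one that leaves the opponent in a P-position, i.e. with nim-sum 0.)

3

Nim-sum: 10 ^ 11 ^ 6 ^ 1 ^ 17 ^ 22 = 1.
The overall nim-sum is X = 1. A row of size p has a winning move iff p XOR X < p (reduce it to p XOR X).
  10: 10 XOR 1 = 11 ≥ 10 — no move.
  11: 11 XOR 1 = 10 < 11 — winning move (to 10).
  6: 6 XOR 1 = 7 ≥ 6 — no move.
  1: 1 XOR 1 = 0 < 1 — winning move (to 0).
  17: 17 XOR 1 = 16 < 17 — winning move (to 16).
  22: 22 XOR 1 = 23 ≥ 22 — no move.
That gives 3 winning moves.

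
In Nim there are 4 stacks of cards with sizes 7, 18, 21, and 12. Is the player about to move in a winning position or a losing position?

Compute the nim-sum pairwise:
7 ⊕ 18 = 21
21 ⊕ 21 = 0
0 ⊕ 12 = 12
The nim-sum is 12 ≠ 0, so this is an N-position: the player to move can win.

Winning position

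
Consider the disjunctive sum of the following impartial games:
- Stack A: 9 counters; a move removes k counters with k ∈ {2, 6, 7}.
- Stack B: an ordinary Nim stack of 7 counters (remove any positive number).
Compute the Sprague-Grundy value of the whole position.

7

Build the Grundy sequence for stack A with g(k) = mex{g(k−s) : s ∈ {2, 6, 7}, s ≤ k}:
k:     0  1  2  3  4  5  6  7  8  9
g(k):  0  0  1  1  0  0  1  1  2  0
So g(9) = 0.
Stack B is a plain Nim stack of size 7, so its Grundy value is 7.
The value of a disjunctive sum is the nim-sum of the parts.
Combined value = 0 ⊕ 7 = 7.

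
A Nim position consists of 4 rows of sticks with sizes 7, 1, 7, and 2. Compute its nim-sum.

3

Nim-sum: 7 ^ 1 ^ 7 ^ 2 = 3.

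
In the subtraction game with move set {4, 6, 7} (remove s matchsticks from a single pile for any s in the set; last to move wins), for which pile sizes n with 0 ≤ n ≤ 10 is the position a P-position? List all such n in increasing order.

0, 1, 2, 3

Compute g(0), g(1), … for moves {4, 6, 7}:
g(0) = mex{} = 0
g(1) = mex{} = 0
g(2) = mex{} = 0
g(3) = mex{} = 0
g(4) = mex{0} = 1
g(5) = mex{0} = 1
g(6) = mex{0} = 1
g(7) = mex{0} = 1
g(8) = mex{0,1} = 2
g(9) = mex{0,1} = 2
g(10) = mex{0,1} = 2
The P-positions (g = 0) in 0..10 are 0, 1, 2, 3.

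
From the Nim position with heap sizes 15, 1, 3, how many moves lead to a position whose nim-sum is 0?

Compute the nim-sum pairwise:
15 XOR 1 = 14
14 XOR 3 = 13
The overall nim-sum is X = 13. A heap of size p has a winning move iff p XOR X < p (reduce it to p XOR X).
  15: 15 XOR 13 = 2 < 15 — winning move (to 2).
  1: 1 XOR 13 = 12 ≥ 1 — no move.
  3: 3 XOR 13 = 14 ≥ 3 — no move.
That gives 1 winning move.

1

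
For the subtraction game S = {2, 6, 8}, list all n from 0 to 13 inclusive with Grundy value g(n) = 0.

0, 1, 4, 5

Compute g(0), g(1), … for moves {2, 6, 8}:
g(0) = mex{} = 0
g(1) = mex{} = 0
g(2) = mex{0} = 1
g(3) = mex{0} = 1
g(4) = mex{1} = 0
g(5) = mex{1} = 0
g(6) = mex{0} = 1
g(7) = mex{0} = 1
g(8) = mex{0,1} = 2
g(9) = mex{0,1} = 2
g(10) = mex{0,1,2} = 3
g(11) = mex{0,1,2} = 3
g(12) = mex{0,1,3} = 2
g(13) = mex{0,1,3} = 2
The P-positions (g = 0) in 0..13 are 0, 1, 4, 5.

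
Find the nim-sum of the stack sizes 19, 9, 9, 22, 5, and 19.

19

Compute the nim-sum pairwise:
19 ^ 9 = 26
26 ^ 9 = 19
19 ^ 22 = 5
5 ^ 5 = 0
0 ^ 19 = 19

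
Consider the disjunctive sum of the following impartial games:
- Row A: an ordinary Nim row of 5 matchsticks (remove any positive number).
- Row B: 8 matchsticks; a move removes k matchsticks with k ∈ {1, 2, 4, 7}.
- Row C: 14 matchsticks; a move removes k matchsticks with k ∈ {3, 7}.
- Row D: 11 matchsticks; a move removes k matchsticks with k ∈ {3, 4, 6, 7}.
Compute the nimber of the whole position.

Row A is a plain Nim row of size 5, so its Grundy value is 5.
For row B, compute g(0), g(1), … with moves {1, 2, 4, 7}:
g(0) = mex{} = 0
g(1) = mex{0} = 1
g(2) = mex{0,1} = 2
g(3) = mex{1,2} = 0
g(4) = mex{0,2} = 1
g(5) = mex{0,1} = 2
g(6) = mex{1,2} = 0
g(7) = mex{0,2} = 1
g(8) = mex{0,1} = 2
So g(8) = 2.
Build the Grundy sequence for row C with g(k) = mex{g(k−s) : s ∈ {3, 7}, s ≤ k}:
k:     0  1  2  3  4  5  6  7  8  9 10 11 12 13 14
g(k):  0  0  0  1  1  1  0  2  2  1  0  0  0  1  1
So g(14) = 1.
For row D, compute g(0), g(1), … with moves {3, 4, 6, 7}:
g(0) = mex{} = 0
g(1) = mex{} = 0
g(2) = mex{} = 0
g(3) = mex{0} = 1
g(4) = mex{0} = 1
g(5) = mex{0} = 1
g(6) = mex{0,1} = 2
g(7) = mex{0,1} = 2
g(8) = mex{0,1} = 2
g(9) = mex{0,1,2} = 3
g(10) = mex{1,2} = 0
g(11) = mex{1,2} = 0
So g(11) = 0.
The value of a disjunctive sum is the nim-sum of the parts.
Combined value = 5 ⊕ 2 ⊕ 1 ⊕ 0 = 6.

6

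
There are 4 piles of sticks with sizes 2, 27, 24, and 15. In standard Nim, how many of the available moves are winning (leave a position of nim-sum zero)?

In binary:
  00010  (2)
  11011  (27)
  11000  (24)
  01111  (15)
  -----
  01110  (14)
The overall nim-sum is X = 14. A pile of size p has a winning move iff p XOR X < p (reduce it to p XOR X).
  2: 2 XOR 14 = 12 ≥ 2 — no move.
  27: 27 XOR 14 = 21 < 27 — winning move (to 21).
  24: 24 XOR 14 = 22 < 24 — winning move (to 22).
  15: 15 XOR 14 = 1 < 15 — winning move (to 1).
That gives 3 winning moves.

3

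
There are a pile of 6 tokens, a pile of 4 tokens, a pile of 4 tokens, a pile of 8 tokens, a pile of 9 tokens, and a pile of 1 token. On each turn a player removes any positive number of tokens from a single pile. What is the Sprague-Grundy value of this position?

Compute the nim-sum pairwise:
6 XOR 4 = 2
2 XOR 4 = 6
6 XOR 8 = 14
14 XOR 9 = 7
7 XOR 1 = 6

6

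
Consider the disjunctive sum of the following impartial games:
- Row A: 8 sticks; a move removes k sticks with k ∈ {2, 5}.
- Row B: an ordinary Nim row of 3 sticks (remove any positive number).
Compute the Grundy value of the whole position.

Grundy values for row A (subtraction set {2, 5}):
g(0) = mex{} = 0
g(1) = mex{} = 0
g(2) = mex{0} = 1
g(3) = mex{0} = 1
g(4) = mex{1} = 0
g(5) = mex{0,1} = 2
g(6) = mex{0} = 1
g(7) = mex{1,2} = 0
g(8) = mex{1} = 0
So g(8) = 0.
Row B is a plain Nim row of size 3, so its Grundy value is 3.
By the Sprague-Grundy theorem, the Grundy value of a sum of independent games is the XOR of the component values.
Combined value = 0 XOR 3 = 3.

3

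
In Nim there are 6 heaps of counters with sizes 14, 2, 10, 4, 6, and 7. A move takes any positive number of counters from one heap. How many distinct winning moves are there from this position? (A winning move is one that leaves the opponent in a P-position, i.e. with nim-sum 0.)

5

In binary:
  1110  (14)
  0010  (2)
  1010  (10)
  0100  (4)
  0110  (6)
  0111  (7)
  ----
  0011  (3)
The overall nim-sum is X = 3. A heap of size p has a winning move iff p XOR X < p (reduce it to p XOR X).
  14: 14 XOR 3 = 13 < 14 — winning move (to 13).
  2: 2 XOR 3 = 1 < 2 — winning move (to 1).
  10: 10 XOR 3 = 9 < 10 — winning move (to 9).
  4: 4 XOR 3 = 7 ≥ 4 — no move.
  6: 6 XOR 3 = 5 < 6 — winning move (to 5).
  7: 7 XOR 3 = 4 < 7 — winning move (to 4).
That gives 5 winning moves.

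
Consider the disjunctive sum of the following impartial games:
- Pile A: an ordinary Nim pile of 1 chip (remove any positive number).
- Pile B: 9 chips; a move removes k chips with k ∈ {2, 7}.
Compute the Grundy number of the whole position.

1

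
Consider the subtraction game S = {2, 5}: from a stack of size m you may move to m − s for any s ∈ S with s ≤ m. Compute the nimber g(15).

Compute g(0), g(1), … for moves {2, 5}:
k:     0  1  2  3  4  5  6  7  8  9 10 11 12 13 14 15
g(k):  0  0  1  1  0  2  1  0  0  1  1  0  2  1  0  0
So g(15) = 0.

0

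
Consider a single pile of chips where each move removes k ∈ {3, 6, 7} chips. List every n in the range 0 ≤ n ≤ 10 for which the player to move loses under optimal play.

0, 1, 2, 10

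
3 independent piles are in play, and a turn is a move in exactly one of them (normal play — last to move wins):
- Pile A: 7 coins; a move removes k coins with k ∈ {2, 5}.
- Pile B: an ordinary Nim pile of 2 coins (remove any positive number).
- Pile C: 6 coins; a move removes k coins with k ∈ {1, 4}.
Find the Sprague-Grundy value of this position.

3

Grundy values for pile A (subtraction set {2, 5}):
k:     0  1  2  3  4  5  6  7
g(k):  0  0  1  1  0  2  1  0
So g(7) = 0.
Pile B is a plain Nim pile of size 2, so its Grundy value is 2.
For pile C, compute g(0), g(1), … with moves {1, 4}:
k:     0  1  2  3  4  5  6
g(k):  0  1  0  1  2  0  1
So g(6) = 1.
The value of a disjunctive sum is the nim-sum of the parts.
Combined value = 0 XOR 2 XOR 1 = 3.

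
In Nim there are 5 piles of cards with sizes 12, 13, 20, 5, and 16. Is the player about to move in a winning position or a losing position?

Write each in binary and XOR column by column:
  01100  (12)
  01101  (13)
  10100  (20)
  00101  (5)
  10000  (16)
  -----
  00000  (0)
The nim-sum is 0, so this is a P-position: the player to move is in a losing position under optimal play.

Losing position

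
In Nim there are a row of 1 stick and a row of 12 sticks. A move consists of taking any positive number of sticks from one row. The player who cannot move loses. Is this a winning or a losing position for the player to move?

Winning position

Write each in binary and XOR column by column:
  0001  (1)
  1100  (12)
  ----
  1101  (13)
The nim-sum is 13 ≠ 0, so this is an N-position: the player to move can win.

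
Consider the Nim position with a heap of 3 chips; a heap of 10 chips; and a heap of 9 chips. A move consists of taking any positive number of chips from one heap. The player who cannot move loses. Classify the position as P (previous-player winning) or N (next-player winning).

P-position

Compute the nim-sum pairwise:
3 ^ 10 = 9
9 ^ 9 = 0
The nim-sum is 0, so this is a P-position: the player to move is in a losing position under optimal play.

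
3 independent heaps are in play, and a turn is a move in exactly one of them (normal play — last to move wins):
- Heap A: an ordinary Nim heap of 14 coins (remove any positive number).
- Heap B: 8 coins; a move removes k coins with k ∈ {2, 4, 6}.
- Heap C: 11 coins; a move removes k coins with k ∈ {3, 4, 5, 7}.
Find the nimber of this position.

14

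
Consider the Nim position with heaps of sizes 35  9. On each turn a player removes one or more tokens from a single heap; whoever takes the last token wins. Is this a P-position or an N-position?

N-position

Nim-sum: 35 ⊕ 9 = 42.
The nim-sum is 42 ≠ 0, so this is an N-position: the player to move can win.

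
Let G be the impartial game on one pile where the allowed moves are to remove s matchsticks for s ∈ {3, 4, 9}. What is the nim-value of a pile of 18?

Grundy values for subtraction set {3, 4, 9}:
k:     0  1  2  3  4  5  6  7  8  9 10 11 12 13 14 15 16 17 18
g(k):  0  0  0  1  1  1  2  0  0  3  1  1  2  0  0  0  1  1  1
So g(18) = 1.

1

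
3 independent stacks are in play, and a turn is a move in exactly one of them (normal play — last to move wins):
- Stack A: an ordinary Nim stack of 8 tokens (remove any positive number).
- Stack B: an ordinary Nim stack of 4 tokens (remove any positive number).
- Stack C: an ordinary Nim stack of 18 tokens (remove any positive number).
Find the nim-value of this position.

30

Stack A is a plain Nim stack of size 8, so its Grundy value is 8.
Stack B is a plain Nim stack of size 4, so its Grundy value is 4.
Stack C is a plain Nim stack of size 18, so its Grundy value is 18.
By the Sprague-Grundy theorem, the Grundy value of a sum of independent games is the XOR of the component values.
Combined value = 8 ⊕ 4 ⊕ 18 = 30.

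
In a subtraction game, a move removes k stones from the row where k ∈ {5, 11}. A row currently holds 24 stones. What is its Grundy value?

1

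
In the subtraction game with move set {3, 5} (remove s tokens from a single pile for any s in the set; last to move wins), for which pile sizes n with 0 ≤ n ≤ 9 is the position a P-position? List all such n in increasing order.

0, 1, 2, 8, 9

Build the Grundy sequence with g(k) = mex{g(k−s) : s ∈ {3, 5}, s ≤ k}:
k:     0  1  2  3  4  5  6  7  8  9
g(k):  0  0  0  1  1  1  2  2  0  0
The P-positions (g = 0) in 0..9 are 0, 1, 2, 8, 9.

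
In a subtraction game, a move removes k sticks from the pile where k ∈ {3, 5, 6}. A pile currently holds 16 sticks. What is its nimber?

2

Build the Grundy sequence with g(k) = mex{g(k−s) : s ∈ {3, 5, 6}, s ≤ k}:
k:     0  1  2  3  4  5  6  7  8  9 10 11 12 13 14 15 16
g(k):  0  0  0  1  1  1  2  2  2  0  0  0  1  1  1  2  2
So g(16) = 2.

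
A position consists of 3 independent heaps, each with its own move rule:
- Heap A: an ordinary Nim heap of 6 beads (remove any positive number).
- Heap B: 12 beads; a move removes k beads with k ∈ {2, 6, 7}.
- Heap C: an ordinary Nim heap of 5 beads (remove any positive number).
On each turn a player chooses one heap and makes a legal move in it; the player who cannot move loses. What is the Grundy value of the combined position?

1

Heap A is a plain Nim heap of size 6, so its Grundy value is 6.
Grundy values for heap B (subtraction set {2, 6, 7}):
k:     0  1  2  3  4  5  6  7  8  9 10 11 12
g(k):  0  0  1  1  0  0  1  1  2  0  3  1  2
So g(12) = 2.
Heap C is a plain Nim heap of size 5, so its Grundy value is 5.
The value of a disjunctive sum is the nim-sum of the parts.
Combined value = 6 ⊕ 2 ⊕ 5 = 1.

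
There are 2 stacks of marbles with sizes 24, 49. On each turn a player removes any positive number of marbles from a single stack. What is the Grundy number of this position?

41

Write each in binary and XOR column by column:
  011000  (24)
  110001  (49)
  ------
  101001  (41)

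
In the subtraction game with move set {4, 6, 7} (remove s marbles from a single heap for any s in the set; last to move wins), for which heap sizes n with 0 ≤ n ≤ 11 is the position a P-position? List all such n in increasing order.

Build the Grundy sequence with g(k) = mex{g(k−s) : s ∈ {4, 6, 7}, s ≤ k}:
g(0) = mex{} = 0
g(1) = mex{} = 0
g(2) = mex{} = 0
g(3) = mex{} = 0
g(4) = mex{0} = 1
g(5) = mex{0} = 1
g(6) = mex{0} = 1
g(7) = mex{0} = 1
g(8) = mex{0,1} = 2
g(9) = mex{0,1} = 2
g(10) = mex{0,1} = 2
g(11) = mex{1} = 0
The P-positions (g = 0) in 0..11 are 0, 1, 2, 3, 11.

0, 1, 2, 3, 11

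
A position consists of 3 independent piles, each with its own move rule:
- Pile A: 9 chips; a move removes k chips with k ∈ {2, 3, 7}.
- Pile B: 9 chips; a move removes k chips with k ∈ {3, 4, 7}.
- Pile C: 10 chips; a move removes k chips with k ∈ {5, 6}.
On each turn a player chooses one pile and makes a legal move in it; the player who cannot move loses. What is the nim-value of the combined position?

3

Build the Grundy sequence for pile A with g(k) = mex{g(k−s) : s ∈ {2, 3, 7}, s ≤ k}:
k:     0  1  2  3  4  5  6  7  8  9
g(k):  0  0  1  1  2  0  0  1  1  2
So g(9) = 2.
For pile B, compute g(0), g(1), … with moves {3, 4, 7}:
k:     0  1  2  3  4  5  6  7  8  9
g(k):  0  0  0  1  1  1  2  2  2  3
So g(9) = 3.
For pile C, compute g(0), g(1), … with moves {5, 6}:
k:     0  1  2  3  4  5  6  7  8  9 10
g(k):  0  0  0  0  0  1  1  1  1  1  2
So g(10) = 2.
By the Sprague-Grundy theorem, the Grundy value of a sum of independent games is the XOR of the component values.
Combined value = 2 ⊕ 3 ⊕ 2 = 3.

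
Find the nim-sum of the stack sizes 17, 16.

Compute the nim-sum pairwise:
17 XOR 16 = 1

1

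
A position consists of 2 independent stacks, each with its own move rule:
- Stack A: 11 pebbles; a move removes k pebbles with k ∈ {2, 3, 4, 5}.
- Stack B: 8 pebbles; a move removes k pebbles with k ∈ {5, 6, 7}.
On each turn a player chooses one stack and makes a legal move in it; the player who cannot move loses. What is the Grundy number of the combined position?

3

For stack A, compute g(0), g(1), … with moves {2, 3, 4, 5}:
k:     0  1  2  3  4  5  6  7  8  9 10 11
g(k):  0  0  1  1  2  2  3  0  0  1  1  2
So g(11) = 2.
For stack B, compute g(0), g(1), … with moves {5, 6, 7}:
g(0) = mex{} = 0
g(1) = mex{} = 0
g(2) = mex{} = 0
g(3) = mex{} = 0
g(4) = mex{} = 0
g(5) = mex{0} = 1
g(6) = mex{0} = 1
g(7) = mex{0} = 1
g(8) = mex{0} = 1
So g(8) = 1.
By the Sprague-Grundy theorem, the Grundy value of a sum of independent games is the XOR of the component values.
Combined value = 2 ⊕ 1 = 3.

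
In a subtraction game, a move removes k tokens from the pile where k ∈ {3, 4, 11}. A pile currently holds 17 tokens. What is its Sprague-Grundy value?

1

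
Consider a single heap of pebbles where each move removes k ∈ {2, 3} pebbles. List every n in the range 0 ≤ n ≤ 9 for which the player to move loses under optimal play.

0, 1, 5, 6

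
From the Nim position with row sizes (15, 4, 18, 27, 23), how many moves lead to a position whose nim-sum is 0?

3

Write each in binary and XOR column by column:
  01111  (15)
  00100  (4)
  10010  (18)
  11011  (27)
  10111  (23)
  -----
  10101  (21)
The overall nim-sum is X = 21. A row of size p has a winning move iff p XOR X < p (reduce it to p XOR X).
  15: 15 XOR 21 = 26 ≥ 15 — no move.
  4: 4 XOR 21 = 17 ≥ 4 — no move.
  18: 18 XOR 21 = 7 < 18 — winning move (to 7).
  27: 27 XOR 21 = 14 < 27 — winning move (to 14).
  23: 23 XOR 21 = 2 < 23 — winning move (to 2).
That gives 3 winning moves.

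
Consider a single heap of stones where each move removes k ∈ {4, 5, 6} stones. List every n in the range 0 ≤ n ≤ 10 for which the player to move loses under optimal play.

Compute g(0), g(1), … for moves {4, 5, 6}:
k:     0  1  2  3  4  5  6  7  8  9 10
g(k):  0  0  0  0  1  1  1  1  2  2  0
The P-positions (g = 0) in 0..10 are 0, 1, 2, 3, 10.

0, 1, 2, 3, 10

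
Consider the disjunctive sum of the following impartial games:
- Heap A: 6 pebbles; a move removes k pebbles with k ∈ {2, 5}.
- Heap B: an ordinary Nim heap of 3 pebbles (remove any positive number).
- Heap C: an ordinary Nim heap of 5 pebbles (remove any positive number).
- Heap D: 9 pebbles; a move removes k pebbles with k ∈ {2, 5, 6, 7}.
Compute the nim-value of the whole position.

Grundy values for heap A (subtraction set {2, 5}):
k:     0  1  2  3  4  5  6
g(k):  0  0  1  1  0  2  1
So g(6) = 1.
Heap B is a plain Nim heap of size 3, so its Grundy value is 3.
Heap C is a plain Nim heap of size 5, so its Grundy value is 5.
Build the Grundy sequence for heap D with g(k) = mex{g(k−s) : s ∈ {2, 5, 6, 7}, s ≤ k}:
g(0) = mex{} = 0
g(1) = mex{} = 0
g(2) = mex{0} = 1
g(3) = mex{0} = 1
g(4) = mex{1} = 0
g(5) = mex{0,1} = 2
g(6) = mex{0} = 1
g(7) = mex{0,1,2} = 3
g(8) = mex{0,1} = 2
g(9) = mex{0,1,3} = 2
So g(9) = 2.
The value of a disjunctive sum is the nim-sum of the parts.
Combined value = 1 ⊕ 3 ⊕ 5 ⊕ 2 = 5.

5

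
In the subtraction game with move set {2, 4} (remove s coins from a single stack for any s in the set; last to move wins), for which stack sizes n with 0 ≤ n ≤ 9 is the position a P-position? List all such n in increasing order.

0, 1, 6, 7

Compute g(0), g(1), … for moves {2, 4}:
k:     0  1  2  3  4  5  6  7  8  9
g(k):  0  0  1  1  2  2  0  0  1  1
The P-positions (g = 0) in 0..9 are 0, 1, 6, 7.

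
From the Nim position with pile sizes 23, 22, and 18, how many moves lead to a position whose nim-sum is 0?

3

Nim-sum: 23 XOR 22 XOR 18 = 19.
The overall nim-sum is X = 19. A pile of size p has a winning move iff p XOR X < p (reduce it to p XOR X).
  23: 23 XOR 19 = 4 < 23 — winning move (to 4).
  22: 22 XOR 19 = 5 < 22 — winning move (to 5).
  18: 18 XOR 19 = 1 < 18 — winning move (to 1).
That gives 3 winning moves.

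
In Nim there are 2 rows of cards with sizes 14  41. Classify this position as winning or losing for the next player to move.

Compute the nim-sum pairwise:
14 ⊕ 41 = 39
The nim-sum is 39 ≠ 0, so this is an N-position: the player to move can win.

Winning position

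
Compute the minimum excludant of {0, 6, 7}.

1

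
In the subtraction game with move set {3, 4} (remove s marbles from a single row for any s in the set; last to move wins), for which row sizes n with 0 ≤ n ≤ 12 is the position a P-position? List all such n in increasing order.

0, 1, 2, 7, 8, 9

Build the Grundy sequence with g(k) = mex{g(k−s) : s ∈ {3, 4}, s ≤ k}:
k:     0  1  2  3  4  5  6  7  8  9 10 11 12
g(k):  0  0  0  1  1  1  2  0  0  0  1  1  1
The P-positions (g = 0) in 0..12 are 0, 1, 2, 7, 8, 9.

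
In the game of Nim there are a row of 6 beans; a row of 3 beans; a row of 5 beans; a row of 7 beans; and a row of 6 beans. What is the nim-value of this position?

Compute the nim-sum pairwise:
6 XOR 3 = 5
5 XOR 5 = 0
0 XOR 7 = 7
7 XOR 6 = 1

1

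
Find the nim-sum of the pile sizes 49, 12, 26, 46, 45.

36

Write each in binary and XOR column by column:
  110001  (49)
  001100  (12)
  011010  (26)
  101110  (46)
  101101  (45)
  ------
  100100  (36)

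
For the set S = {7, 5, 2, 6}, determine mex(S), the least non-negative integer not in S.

0 is not in the set, so the mex is 0.

0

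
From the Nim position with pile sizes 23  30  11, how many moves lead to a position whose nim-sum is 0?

3

Nim-sum: 23 ⊕ 30 ⊕ 11 = 2.
The overall nim-sum is X = 2. A pile of size p has a winning move iff p XOR X < p (reduce it to p XOR X).
  23: 23 XOR 2 = 21 < 23 — winning move (to 21).
  30: 30 XOR 2 = 28 < 30 — winning move (to 28).
  11: 11 XOR 2 = 9 < 11 — winning move (to 9).
That gives 3 winning moves.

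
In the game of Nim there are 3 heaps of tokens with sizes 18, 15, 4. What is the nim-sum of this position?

Compute the nim-sum pairwise:
18 ⊕ 15 = 29
29 ⊕ 4 = 25

25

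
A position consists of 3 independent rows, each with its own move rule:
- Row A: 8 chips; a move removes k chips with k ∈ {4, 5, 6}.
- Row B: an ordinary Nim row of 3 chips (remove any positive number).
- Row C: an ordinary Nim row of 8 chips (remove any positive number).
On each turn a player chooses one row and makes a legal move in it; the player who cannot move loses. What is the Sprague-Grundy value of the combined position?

For row A, compute g(0), g(1), … with moves {4, 5, 6}:
g(0) = mex{} = 0
g(1) = mex{} = 0
g(2) = mex{} = 0
g(3) = mex{} = 0
g(4) = mex{0} = 1
g(5) = mex{0} = 1
g(6) = mex{0} = 1
g(7) = mex{0} = 1
g(8) = mex{0,1} = 2
So g(8) = 2.
Row B is a plain Nim row of size 3, so its Grundy value is 3.
Row C is a plain Nim row of size 8, so its Grundy value is 8.
The value of a disjunctive sum is the nim-sum of the parts.
Combined value = 2 XOR 3 XOR 8 = 9.

9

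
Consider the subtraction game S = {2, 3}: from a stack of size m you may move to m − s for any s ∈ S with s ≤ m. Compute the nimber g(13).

Compute g(0), g(1), … for moves {2, 3}:
g(0) = mex{} = 0
g(1) = mex{} = 0
g(2) = mex{0} = 1
g(3) = mex{0} = 1
g(4) = mex{0,1} = 2
g(5) = mex{1} = 0
g(6) = mex{1,2} = 0
g(7) = mex{0,2} = 1
g(8) = mex{0} = 1
g(9) = mex{0,1} = 2
g(10) = mex{1} = 0
g(11) = mex{1,2} = 0
g(12) = mex{0,2} = 1
g(13) = mex{0} = 1
So g(13) = 1.

1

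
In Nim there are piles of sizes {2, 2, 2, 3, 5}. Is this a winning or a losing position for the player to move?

Bitwise XOR of the heap sizes:
  010  (2)
  010  (2)
  010  (2)
  011  (3)
  101  (5)
  ---
  100  (4)
The nim-sum is 4 ≠ 0, so this is an N-position: the player to move can win.

Winning position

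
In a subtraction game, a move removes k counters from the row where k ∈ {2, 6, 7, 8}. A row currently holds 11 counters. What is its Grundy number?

3

Compute g(0), g(1), … for moves {2, 6, 7, 8}:
k:     0  1  2  3  4  5  6  7  8  9 10 11
g(k):  0  0  1  1  0  0  1  1  2  2  3  3
So g(11) = 3.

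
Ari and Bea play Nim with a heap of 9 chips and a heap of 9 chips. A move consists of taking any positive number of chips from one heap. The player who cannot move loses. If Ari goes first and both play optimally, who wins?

Bea wins

Write each in binary and XOR column by column:
  1001  (9)
  1001  (9)
  ----
  0000  (0)
The nim-sum is 0, so this is a P-position: the player to move is in a losing position under optimal play; Ari is about to move from it and so loses — Bea wins.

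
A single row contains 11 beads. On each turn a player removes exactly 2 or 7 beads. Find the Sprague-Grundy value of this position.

1

Compute g(0), g(1), … for moves {2, 7}:
g(0) = mex{} = 0
g(1) = mex{} = 0
g(2) = mex{0} = 1
g(3) = mex{0} = 1
g(4) = mex{1} = 0
g(5) = mex{1} = 0
g(6) = mex{0} = 1
g(7) = mex{0} = 1
g(8) = mex{0,1} = 2
g(9) = mex{1} = 0
g(10) = mex{1,2} = 0
g(11) = mex{0} = 1
So g(11) = 1.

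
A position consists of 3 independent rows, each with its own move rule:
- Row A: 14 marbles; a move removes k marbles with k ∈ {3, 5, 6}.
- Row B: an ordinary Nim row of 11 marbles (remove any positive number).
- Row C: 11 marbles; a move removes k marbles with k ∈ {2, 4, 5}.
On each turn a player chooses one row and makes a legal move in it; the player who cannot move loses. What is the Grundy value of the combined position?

Build the Grundy sequence for row A with g(k) = mex{g(k−s) : s ∈ {3, 5, 6}, s ≤ k}:
g(0) = mex{} = 0
g(1) = mex{} = 0
g(2) = mex{} = 0
g(3) = mex{0} = 1
g(4) = mex{0} = 1
g(5) = mex{0} = 1
g(6) = mex{0,1} = 2
g(7) = mex{0,1} = 2
g(8) = mex{0,1} = 2
g(9) = mex{1,2} = 0
g(10) = mex{1,2} = 0
g(11) = mex{1,2} = 0
g(12) = mex{0,2} = 1
g(13) = mex{0,2} = 1
g(14) = mex{0,2} = 1
So g(14) = 1.
Row B is a plain Nim row of size 11, so its Grundy value is 11.
Grundy values for row C (subtraction set {2, 4, 5}):
k:     0  1  2  3  4  5  6  7  8  9 10 11
g(k):  0  0  1  1  2  2  3  0  0  1  1  2
So g(11) = 2.
By the Sprague-Grundy theorem, the Grundy value of a sum of independent games is the XOR of the component values.
Combined value = 1 XOR 11 XOR 2 = 8.

8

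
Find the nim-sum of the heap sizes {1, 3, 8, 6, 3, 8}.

Bitwise XOR of the heap sizes:
  0001  (1)
  0011  (3)
  1000  (8)
  0110  (6)
  0011  (3)
  1000  (8)
  ----
  0111  (7)

7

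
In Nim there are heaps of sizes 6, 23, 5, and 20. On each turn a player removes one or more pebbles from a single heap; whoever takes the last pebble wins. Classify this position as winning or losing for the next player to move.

Nim-sum: 6 XOR 23 XOR 5 XOR 20 = 0.
The nim-sum is 0, so this is a P-position: the player to move is in a losing position under optimal play.

Losing position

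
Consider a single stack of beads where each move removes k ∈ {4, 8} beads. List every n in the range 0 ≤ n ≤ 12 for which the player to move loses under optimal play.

Compute g(0), g(1), … for moves {4, 8}:
g(0) = mex{} = 0
g(1) = mex{} = 0
g(2) = mex{} = 0
g(3) = mex{} = 0
g(4) = mex{0} = 1
g(5) = mex{0} = 1
g(6) = mex{0} = 1
g(7) = mex{0} = 1
g(8) = mex{0,1} = 2
g(9) = mex{0,1} = 2
g(10) = mex{0,1} = 2
g(11) = mex{0,1} = 2
g(12) = mex{1,2} = 0
The P-positions (g = 0) in 0..12 are 0, 1, 2, 3, 12.

0, 1, 2, 3, 12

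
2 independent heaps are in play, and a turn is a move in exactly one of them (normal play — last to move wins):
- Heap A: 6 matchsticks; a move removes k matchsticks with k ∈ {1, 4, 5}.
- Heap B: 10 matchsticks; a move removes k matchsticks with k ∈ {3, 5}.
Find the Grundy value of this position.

Build the Grundy sequence for heap A with g(k) = mex{g(k−s) : s ∈ {1, 4, 5}, s ≤ k}:
k:     0  1  2  3  4  5  6
g(k):  0  1  0  1  2  3  2
So g(6) = 2.
Build the Grundy sequence for heap B with g(k) = mex{g(k−s) : s ∈ {3, 5}, s ≤ k}:
k:     0  1  2  3  4  5  6  7  8  9 10
g(k):  0  0  0  1  1  1  2  2  0  0  0
So g(10) = 0.
By the Sprague-Grundy theorem, the Grundy value of a sum of independent games is the XOR of the component values.
Combined value = 2 XOR 0 = 2.

2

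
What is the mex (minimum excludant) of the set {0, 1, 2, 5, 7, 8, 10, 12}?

The values 0, 1, 2 are all present; 3 is the first non-negative integer missing from the set.

3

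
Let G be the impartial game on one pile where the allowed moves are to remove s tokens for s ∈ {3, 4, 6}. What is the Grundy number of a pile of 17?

2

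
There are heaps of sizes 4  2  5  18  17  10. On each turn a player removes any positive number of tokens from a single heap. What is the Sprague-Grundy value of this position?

10

Compute the nim-sum pairwise:
4 ^ 2 = 6
6 ^ 5 = 3
3 ^ 18 = 17
17 ^ 17 = 0
0 ^ 10 = 10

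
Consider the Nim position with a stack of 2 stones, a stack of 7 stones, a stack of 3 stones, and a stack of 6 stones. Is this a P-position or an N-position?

Bitwise XOR of the heap sizes:
  010  (2)
  111  (7)
  011  (3)
  110  (6)
  ---
  000  (0)
The nim-sum is 0, so this is a P-position: the player to move is in a losing position under optimal play.

P-position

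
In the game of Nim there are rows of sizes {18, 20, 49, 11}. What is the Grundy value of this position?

60

Nim-sum: 18 ^ 20 ^ 49 ^ 11 = 60.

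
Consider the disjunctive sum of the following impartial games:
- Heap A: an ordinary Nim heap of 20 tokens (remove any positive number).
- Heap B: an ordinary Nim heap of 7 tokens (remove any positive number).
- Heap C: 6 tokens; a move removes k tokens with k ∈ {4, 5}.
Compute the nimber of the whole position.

Heap A is a plain Nim heap of size 20, so its Grundy value is 20.
Heap B is a plain Nim heap of size 7, so its Grundy value is 7.
Grundy values for heap C (subtraction set {4, 5}):
k:     0  1  2  3  4  5  6
g(k):  0  0  0  0  1  1  1
So g(6) = 1.
By the Sprague-Grundy theorem, the Grundy value of a sum of independent games is the XOR of the component values.
Combined value = 20 XOR 7 XOR 1 = 18.

18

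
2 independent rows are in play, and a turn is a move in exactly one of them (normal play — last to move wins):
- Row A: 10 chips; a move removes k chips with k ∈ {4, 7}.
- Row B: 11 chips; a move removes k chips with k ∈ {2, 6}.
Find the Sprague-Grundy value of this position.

3

Grundy values for row A (subtraction set {4, 7}):
k:     0  1  2  3  4  5  6  7  8  9 10
g(k):  0  0  0  0  1  1  1  1  2  2  2
So g(10) = 2.
For row B, compute g(0), g(1), … with moves {2, 6}:
g(0) = mex{} = 0
g(1) = mex{} = 0
g(2) = mex{0} = 1
g(3) = mex{0} = 1
g(4) = mex{1} = 0
g(5) = mex{1} = 0
g(6) = mex{0} = 1
g(7) = mex{0} = 1
g(8) = mex{1} = 0
g(9) = mex{1} = 0
g(10) = mex{0} = 1
g(11) = mex{0} = 1
So g(11) = 1.
The value of a disjunctive sum is the nim-sum of the parts.
Combined value = 2 XOR 1 = 3.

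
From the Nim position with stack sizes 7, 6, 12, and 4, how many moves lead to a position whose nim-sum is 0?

Compute the nim-sum pairwise:
7 XOR 6 = 1
1 XOR 12 = 13
13 XOR 4 = 9
The overall nim-sum is X = 9. A stack of size p has a winning move iff p XOR X < p (reduce it to p XOR X).
  7: 7 XOR 9 = 14 ≥ 7 — no move.
  6: 6 XOR 9 = 15 ≥ 6 — no move.
  12: 12 XOR 9 = 5 < 12 — winning move (to 5).
  4: 4 XOR 9 = 13 ≥ 4 — no move.
That gives 1 winning move.

1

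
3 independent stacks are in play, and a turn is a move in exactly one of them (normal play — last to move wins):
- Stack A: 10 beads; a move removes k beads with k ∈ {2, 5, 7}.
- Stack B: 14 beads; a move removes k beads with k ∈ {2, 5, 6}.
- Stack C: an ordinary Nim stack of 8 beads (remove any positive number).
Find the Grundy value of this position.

Grundy values for stack A (subtraction set {2, 5, 7}):
g(0) = mex{} = 0
g(1) = mex{} = 0
g(2) = mex{0} = 1
g(3) = mex{0} = 1
g(4) = mex{1} = 0
g(5) = mex{0,1} = 2
g(6) = mex{0} = 1
g(7) = mex{0,1,2} = 3
g(8) = mex{0,1} = 2
g(9) = mex{0,1,3} = 2
g(10) = mex{1,2} = 0
So g(10) = 0.
Grundy values for stack B (subtraction set {2, 5, 6}):
k:     0  1  2  3  4  5  6  7  8  9 10 11 12 13 14
g(k):  0  0  1  1  0  2  1  3  0  2  1  0  0  1  1
So g(14) = 1.
Stack C is a plain Nim stack of size 8, so its Grundy value is 8.
By the Sprague-Grundy theorem, the Grundy value of a sum of independent games is the XOR of the component values.
Combined value = 0 XOR 1 XOR 8 = 9.

9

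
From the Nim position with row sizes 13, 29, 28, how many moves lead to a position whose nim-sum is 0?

Write each in binary and XOR column by column:
  01101  (13)
  11101  (29)
  11100  (28)
  -----
  01100  (12)
The overall nim-sum is X = 12. A row of size p has a winning move iff p XOR X < p (reduce it to p XOR X).
  13: 13 XOR 12 = 1 < 13 — winning move (to 1).
  29: 29 XOR 12 = 17 < 29 — winning move (to 17).
  28: 28 XOR 12 = 16 < 28 — winning move (to 16).
That gives 3 winning moves.

3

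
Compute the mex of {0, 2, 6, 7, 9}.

0 is in the set but 1 is not, so the mex is 1.

1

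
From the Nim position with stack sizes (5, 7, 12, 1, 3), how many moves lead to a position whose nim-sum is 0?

1

Nim-sum: 5 ⊕ 7 ⊕ 12 ⊕ 1 ⊕ 3 = 12.
The overall nim-sum is X = 12. A stack of size p has a winning move iff p XOR X < p (reduce it to p XOR X).
  5: 5 XOR 12 = 9 ≥ 5 — no move.
  7: 7 XOR 12 = 11 ≥ 7 — no move.
  12: 12 XOR 12 = 0 < 12 — winning move (to 0).
  1: 1 XOR 12 = 13 ≥ 1 — no move.
  3: 3 XOR 12 = 15 ≥ 3 — no move.
That gives 1 winning move.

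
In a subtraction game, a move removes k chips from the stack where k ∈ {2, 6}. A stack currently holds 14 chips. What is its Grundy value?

1

Compute g(0), g(1), … for moves {2, 6}:
k:     0  1  2  3  4  5  6  7  8  9 10 11 12 13 14
g(k):  0  0  1  1  0  0  1  1  0  0  1  1  0  0  1
So g(14) = 1.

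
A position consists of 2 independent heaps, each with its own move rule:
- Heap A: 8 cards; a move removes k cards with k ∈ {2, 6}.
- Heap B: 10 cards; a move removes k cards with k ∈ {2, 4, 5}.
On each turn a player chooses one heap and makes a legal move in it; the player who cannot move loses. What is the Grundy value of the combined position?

Grundy values for heap A (subtraction set {2, 6}):
k:     0  1  2  3  4  5  6  7  8
g(k):  0  0  1  1  0  0  1  1  0
So g(8) = 0.
For heap B, compute g(0), g(1), … with moves {2, 4, 5}:
k:     0  1  2  3  4  5  6  7  8  9 10
g(k):  0  0  1  1  2  2  3  0  0  1  1
So g(10) = 1.
The value of a disjunctive sum is the nim-sum of the parts.
Combined value = 0 ⊕ 1 = 1.

1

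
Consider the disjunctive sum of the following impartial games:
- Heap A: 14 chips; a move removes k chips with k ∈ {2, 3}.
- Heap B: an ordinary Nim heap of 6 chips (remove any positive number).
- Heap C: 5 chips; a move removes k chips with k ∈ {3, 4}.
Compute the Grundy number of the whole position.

5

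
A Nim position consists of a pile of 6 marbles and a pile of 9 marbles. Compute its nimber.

15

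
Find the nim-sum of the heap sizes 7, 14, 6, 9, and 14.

8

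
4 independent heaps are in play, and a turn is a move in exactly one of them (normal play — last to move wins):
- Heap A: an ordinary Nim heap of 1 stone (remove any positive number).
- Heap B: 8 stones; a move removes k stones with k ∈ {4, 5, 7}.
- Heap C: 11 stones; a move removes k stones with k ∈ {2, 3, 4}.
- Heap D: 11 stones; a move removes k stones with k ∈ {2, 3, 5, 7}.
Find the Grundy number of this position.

0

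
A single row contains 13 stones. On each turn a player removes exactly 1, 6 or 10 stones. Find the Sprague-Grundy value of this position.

Compute g(0), g(1), … for moves {1, 6, 10}:
g(0) = mex{} = 0
g(1) = mex{0} = 1
g(2) = mex{1} = 0
g(3) = mex{0} = 1
g(4) = mex{1} = 0
g(5) = mex{0} = 1
g(6) = mex{0,1} = 2
g(7) = mex{1,2} = 0
g(8) = mex{0} = 1
g(9) = mex{1} = 0
g(10) = mex{0} = 1
g(11) = mex{1} = 0
g(12) = mex{0,2} = 1
g(13) = mex{0,1} = 2
So g(13) = 2.

2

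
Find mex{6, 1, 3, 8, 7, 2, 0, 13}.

The values 0, 1, 2, 3 are all present; 4 is the first non-negative integer missing from the set.

4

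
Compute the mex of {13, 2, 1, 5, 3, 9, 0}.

The values 0, 1, 2, 3 are all present; 4 is the first non-negative integer missing from the set.

4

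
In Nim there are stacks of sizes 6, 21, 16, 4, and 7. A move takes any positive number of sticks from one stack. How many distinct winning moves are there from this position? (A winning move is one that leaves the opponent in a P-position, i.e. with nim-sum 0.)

0

Nim-sum: 6 ⊕ 21 ⊕ 16 ⊕ 4 ⊕ 7 = 0.
The nim-sum is already 0, so every move leaves a nonzero nim-sum — there are no winning moves.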